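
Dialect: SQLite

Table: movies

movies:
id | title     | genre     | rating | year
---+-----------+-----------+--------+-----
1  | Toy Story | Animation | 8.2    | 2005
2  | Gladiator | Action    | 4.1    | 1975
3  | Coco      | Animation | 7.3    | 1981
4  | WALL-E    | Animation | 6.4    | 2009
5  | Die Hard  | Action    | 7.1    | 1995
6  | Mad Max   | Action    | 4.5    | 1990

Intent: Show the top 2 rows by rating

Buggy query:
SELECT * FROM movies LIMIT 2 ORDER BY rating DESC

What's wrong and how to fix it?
Bug: ORDER BY cannot follow LIMIT; LIMIT is the final clause

Fix: Swap the clauses: ORDER BY first, then LIMIT

Corrected query:
SELECT * FROM movies ORDER BY rating DESC LIMIT 2

Result:
id | title     | genre     | rating | year
---+-----------+-----------+--------+-----
1  | Toy Story | Animation | 8.2    | 2005
3  | Coco      | Animation | 7.3    | 1981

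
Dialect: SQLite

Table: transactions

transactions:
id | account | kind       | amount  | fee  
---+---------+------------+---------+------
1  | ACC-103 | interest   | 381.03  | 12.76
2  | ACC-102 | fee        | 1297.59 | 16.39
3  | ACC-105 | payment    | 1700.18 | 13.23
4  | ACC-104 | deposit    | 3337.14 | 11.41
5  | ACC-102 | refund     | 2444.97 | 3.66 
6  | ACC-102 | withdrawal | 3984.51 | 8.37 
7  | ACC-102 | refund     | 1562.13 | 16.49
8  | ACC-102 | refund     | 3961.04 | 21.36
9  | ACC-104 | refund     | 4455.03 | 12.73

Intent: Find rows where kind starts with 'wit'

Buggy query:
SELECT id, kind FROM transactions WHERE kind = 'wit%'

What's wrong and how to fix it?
Bug: '=' compares the literal string including the % character; pattern matching needs LIKE

Fix: Replace '=' with LIKE so 'wit%' is treated as a pattern

Corrected query:
SELECT id, kind FROM transactions WHERE kind LIKE 'wit%'

Result:
id | kind      
---+-----------
6  | withdrawal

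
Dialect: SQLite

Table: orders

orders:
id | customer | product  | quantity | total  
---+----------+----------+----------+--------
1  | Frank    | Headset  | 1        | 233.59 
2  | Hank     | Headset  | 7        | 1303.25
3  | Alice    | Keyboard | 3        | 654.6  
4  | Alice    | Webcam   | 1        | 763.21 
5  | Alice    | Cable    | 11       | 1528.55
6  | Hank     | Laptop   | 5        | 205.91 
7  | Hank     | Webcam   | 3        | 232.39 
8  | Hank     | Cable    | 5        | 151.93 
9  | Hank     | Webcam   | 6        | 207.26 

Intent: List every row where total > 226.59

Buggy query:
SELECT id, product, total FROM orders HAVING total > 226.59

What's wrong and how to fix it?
Bug: HAVING filters the output of aggregation, but this query has no GROUP BY and no aggregate functions, so SQLite rejects it (HAVING clause on a non-aggregate query); the condition here is per row

Fix: Replace HAVING with WHERE since the condition applies to individual rows

Corrected query:
SELECT id, product, total FROM orders WHERE total > 226.59

Result:
id | product  | total  
---+----------+--------
1  | Headset  | 233.59 
2  | Headset  | 1303.25
3  | Keyboard | 654.6  
4  | Webcam   | 763.21 
5  | Cable    | 1528.55
7  | Webcam   | 232.39 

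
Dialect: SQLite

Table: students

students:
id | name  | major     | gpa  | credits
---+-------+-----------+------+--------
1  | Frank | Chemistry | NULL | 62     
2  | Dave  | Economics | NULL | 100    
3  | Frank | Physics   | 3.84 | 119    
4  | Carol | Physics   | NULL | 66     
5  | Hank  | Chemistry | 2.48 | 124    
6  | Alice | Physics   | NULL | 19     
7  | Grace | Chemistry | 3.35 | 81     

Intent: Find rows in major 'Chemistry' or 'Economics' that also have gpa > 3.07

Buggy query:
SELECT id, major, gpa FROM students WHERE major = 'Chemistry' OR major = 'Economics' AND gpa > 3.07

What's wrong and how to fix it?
Bug: AND binds tighter than OR, so this parses as major = 'Chemistry' OR (major = 'Economics' AND gpa > 3.07)

Fix: Add parentheses around the OR so the AND applies to both alternatives

Corrected query:
SELECT id, major, gpa FROM students WHERE (major = 'Chemistry' OR major = 'Economics') AND gpa > 3.07

Result:
id | major     | gpa 
---+-----------+-----
7  | Chemistry | 3.35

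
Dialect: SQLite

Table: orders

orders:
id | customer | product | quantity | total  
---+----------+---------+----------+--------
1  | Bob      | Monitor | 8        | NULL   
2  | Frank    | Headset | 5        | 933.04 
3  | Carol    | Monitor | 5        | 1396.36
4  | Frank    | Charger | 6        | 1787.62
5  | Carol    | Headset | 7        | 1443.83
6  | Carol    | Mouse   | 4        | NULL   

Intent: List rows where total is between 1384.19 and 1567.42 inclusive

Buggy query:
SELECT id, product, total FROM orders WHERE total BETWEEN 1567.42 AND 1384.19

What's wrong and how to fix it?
Bug: The bounds are reversed; BETWEEN a AND b requires a <= b to match anything

Fix: Write BETWEEN 1384.19 AND 1567.42

Corrected query:
SELECT id, product, total FROM orders WHERE total BETWEEN 1384.19 AND 1567.42

Result:
id | product | total  
---+---------+--------
3  | Monitor | 1396.36
5  | Headset | 1443.83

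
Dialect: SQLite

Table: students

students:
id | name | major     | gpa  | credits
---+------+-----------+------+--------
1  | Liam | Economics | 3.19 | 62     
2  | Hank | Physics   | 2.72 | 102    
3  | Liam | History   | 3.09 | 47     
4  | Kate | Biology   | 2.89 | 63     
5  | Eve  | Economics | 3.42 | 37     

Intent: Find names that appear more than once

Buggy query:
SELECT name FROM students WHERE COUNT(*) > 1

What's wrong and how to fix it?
Bug: WHERE can't reference COUNT(*); aggregates are computed after WHERE

Fix: Group first, then use HAVING for the count condition

Corrected query:
SELECT name FROM students GROUP BY name HAVING COUNT(*) > 1

Result:
name
----
Liam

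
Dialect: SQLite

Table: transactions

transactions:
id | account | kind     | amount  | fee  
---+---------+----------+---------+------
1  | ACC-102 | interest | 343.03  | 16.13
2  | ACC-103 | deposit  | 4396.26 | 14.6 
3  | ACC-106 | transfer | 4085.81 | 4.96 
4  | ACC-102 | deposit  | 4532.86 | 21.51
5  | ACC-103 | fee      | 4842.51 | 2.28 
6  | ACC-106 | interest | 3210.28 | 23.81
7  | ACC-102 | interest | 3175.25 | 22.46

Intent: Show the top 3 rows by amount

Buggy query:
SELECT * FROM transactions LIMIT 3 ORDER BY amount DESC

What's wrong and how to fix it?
Bug: LIMIT must come after ORDER BY

Fix: Sort with ORDER BY, then apply LIMIT

Corrected query:
SELECT * FROM transactions ORDER BY amount DESC LIMIT 3

Result:
id | account | kind    | amount  | fee  
---+---------+---------+---------+------
5  | ACC-103 | fee     | 4842.51 | 2.28 
4  | ACC-102 | deposit | 4532.86 | 21.51
2  | ACC-103 | deposit | 4396.26 | 14.6 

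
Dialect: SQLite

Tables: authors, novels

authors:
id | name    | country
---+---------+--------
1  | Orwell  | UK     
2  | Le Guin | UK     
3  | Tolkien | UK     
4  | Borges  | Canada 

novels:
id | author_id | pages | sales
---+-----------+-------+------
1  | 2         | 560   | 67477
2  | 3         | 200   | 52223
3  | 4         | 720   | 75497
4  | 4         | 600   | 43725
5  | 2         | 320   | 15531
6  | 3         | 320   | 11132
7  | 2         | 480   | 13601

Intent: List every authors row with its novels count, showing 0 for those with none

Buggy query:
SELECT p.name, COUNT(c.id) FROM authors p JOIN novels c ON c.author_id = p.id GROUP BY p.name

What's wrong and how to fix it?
Bug: INNER JOIN drops authors rows that have no matching novels rows

Fix: Switch to LEFT JOIN to retain unmatched parent rows

Corrected query:
SELECT p.name, COUNT(c.id) FROM authors p LEFT JOIN novels c ON c.author_id = p.id GROUP BY p.name

Result:
name    | COUNT(c.id)
--------+------------
Borges  | 2          
Le Guin | 3          
Orwell  | 0          
Tolkien | 2          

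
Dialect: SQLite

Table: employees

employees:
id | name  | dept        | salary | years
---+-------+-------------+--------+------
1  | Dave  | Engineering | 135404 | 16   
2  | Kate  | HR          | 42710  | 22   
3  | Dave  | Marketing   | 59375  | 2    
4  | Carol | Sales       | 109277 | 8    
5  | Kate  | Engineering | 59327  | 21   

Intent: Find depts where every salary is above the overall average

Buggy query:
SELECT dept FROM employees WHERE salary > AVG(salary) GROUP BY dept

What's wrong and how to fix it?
Bug: WHERE evaluates per row before aggregation, so AVG() is unavailable

Fix: Compute the overall average in a scalar subquery and compare each group's MIN against it in HAVING

Corrected query:
SELECT dept FROM employees GROUP BY dept HAVING MIN(salary) > (SELECT AVG(salary) FROM employees)

Result:
dept 
-----
Sales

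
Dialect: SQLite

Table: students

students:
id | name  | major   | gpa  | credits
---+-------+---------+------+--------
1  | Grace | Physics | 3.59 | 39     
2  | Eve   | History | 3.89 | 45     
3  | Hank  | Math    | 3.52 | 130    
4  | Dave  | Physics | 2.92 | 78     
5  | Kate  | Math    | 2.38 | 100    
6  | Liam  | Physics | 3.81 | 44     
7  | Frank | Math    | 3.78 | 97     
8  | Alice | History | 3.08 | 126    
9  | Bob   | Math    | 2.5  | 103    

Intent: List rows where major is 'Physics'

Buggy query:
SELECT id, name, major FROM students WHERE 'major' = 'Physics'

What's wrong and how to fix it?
Bug: 'major' in single quotes is a string literal, not the column; the comparison is literal-vs-literal and never true

Fix: Remove the quotes around the column name (or use double quotes for an identifier)

Corrected query:
SELECT id, name, major FROM students WHERE major = 'Physics'

Result:
id | name  | major  
---+-------+--------
1  | Grace | Physics
4  | Dave  | Physics
6  | Liam  | Physics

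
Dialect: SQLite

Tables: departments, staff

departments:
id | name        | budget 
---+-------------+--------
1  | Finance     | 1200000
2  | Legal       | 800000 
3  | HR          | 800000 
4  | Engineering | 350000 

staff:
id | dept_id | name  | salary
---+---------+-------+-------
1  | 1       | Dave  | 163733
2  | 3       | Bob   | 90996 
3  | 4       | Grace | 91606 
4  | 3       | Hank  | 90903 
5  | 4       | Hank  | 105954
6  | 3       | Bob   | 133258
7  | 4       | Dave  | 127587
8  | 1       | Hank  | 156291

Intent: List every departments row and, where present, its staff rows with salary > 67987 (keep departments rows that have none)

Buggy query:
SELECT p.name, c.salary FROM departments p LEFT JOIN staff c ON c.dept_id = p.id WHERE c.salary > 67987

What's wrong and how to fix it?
Bug: A WHERE condition on the right-hand table after LEFT JOIN drops unmatched parents

Fix: Move the right-table condition into the ON clause so unmatched parents are kept

Corrected query:
SELECT p.name, c.salary FROM departments p LEFT JOIN staff c ON c.dept_id = p.id AND c.salary > 67987

Result:
name        | salary
------------+-------
Finance     | 156291
Finance     | 163733
Legal       | NULL  
HR          | 90903 
HR          | 90996 
HR          | 133258
Engineering | 91606 
Engineering | 105954
Engineering | 127587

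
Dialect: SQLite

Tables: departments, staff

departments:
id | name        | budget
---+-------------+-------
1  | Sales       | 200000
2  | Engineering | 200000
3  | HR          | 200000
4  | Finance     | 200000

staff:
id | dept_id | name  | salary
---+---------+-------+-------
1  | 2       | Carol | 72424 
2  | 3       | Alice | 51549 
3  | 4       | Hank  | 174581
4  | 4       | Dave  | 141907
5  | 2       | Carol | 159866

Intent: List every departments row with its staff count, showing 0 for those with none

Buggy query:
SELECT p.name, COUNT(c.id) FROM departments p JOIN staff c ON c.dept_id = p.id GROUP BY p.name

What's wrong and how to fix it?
Bug: An inner join excludes parents with zero children

Fix: Switch to LEFT JOIN to retain unmatched parent rows

Corrected query:
SELECT p.name, COUNT(c.id) FROM departments p LEFT JOIN staff c ON c.dept_id = p.id GROUP BY p.name

Result:
name        | COUNT(c.id)
------------+------------
Engineering | 2          
Finance     | 2          
HR          | 1          
Sales       | 0          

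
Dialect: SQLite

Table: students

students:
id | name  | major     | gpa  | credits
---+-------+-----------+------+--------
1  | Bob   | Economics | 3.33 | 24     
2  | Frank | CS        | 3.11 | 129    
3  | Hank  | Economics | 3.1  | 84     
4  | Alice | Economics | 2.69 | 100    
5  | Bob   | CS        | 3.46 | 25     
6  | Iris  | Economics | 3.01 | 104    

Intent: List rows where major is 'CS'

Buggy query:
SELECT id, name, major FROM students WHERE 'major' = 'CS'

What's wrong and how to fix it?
Bug: 'major' in single quotes is a string literal, not the column; the comparison is literal-vs-literal and never true

Fix: Reference the column as major without single quotes

Corrected query:
SELECT id, name, major FROM students WHERE major = 'CS'

Result:
id | name  | major
---+-------+------
2  | Frank | CS   
5  | Bob   | CS   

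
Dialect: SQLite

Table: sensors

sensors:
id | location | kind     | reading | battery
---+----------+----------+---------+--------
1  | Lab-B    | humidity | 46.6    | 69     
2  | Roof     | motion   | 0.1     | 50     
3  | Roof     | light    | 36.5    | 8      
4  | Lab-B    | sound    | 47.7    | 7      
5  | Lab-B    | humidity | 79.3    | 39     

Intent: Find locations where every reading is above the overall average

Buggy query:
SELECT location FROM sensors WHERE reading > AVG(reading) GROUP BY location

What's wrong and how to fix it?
Bug: WHERE evaluates per row before aggregation, so AVG() is unavailable

Fix: Compute the overall average in a scalar subquery and compare each group's MIN against it in HAVING

Corrected query:
SELECT location FROM sensors GROUP BY location HAVING MIN(reading) > (SELECT AVG(reading) FROM sensors)

Result:
location
--------
Lab-B   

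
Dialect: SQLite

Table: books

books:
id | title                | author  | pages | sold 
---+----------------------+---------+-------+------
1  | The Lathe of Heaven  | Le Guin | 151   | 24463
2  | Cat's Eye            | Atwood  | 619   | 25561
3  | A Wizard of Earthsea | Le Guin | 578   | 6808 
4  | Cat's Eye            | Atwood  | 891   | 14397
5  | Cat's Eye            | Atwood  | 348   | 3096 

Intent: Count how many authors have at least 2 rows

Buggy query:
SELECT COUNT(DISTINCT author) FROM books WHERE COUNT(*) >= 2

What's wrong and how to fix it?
Bug: COUNT(*) cannot appear in WHERE; the per-group count doesn't exist yet

Fix: Group first with HAVING COUNT(*) >= 2, then COUNT the resulting groups

Corrected query:
SELECT COUNT(*) FROM (SELECT author FROM books GROUP BY author HAVING COUNT(*) >= 2)

Result:
COUNT(*)
--------
2       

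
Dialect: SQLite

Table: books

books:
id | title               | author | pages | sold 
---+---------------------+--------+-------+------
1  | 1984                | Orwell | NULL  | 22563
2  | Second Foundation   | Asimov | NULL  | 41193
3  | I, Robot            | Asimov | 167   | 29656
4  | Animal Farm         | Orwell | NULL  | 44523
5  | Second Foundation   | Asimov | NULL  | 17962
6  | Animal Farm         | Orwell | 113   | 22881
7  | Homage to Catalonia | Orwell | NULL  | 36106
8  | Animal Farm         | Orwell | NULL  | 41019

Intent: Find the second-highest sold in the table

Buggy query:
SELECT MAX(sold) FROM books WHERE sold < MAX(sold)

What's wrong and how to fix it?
Bug: The inner MAX is an aggregate inside WHERE, which is not allowed

Fix: Put the inner MAX in a scalar subquery

Corrected query:
SELECT MAX(sold) FROM books WHERE sold < (SELECT MAX(sold) FROM books)

Result:
MAX(sold)
---------
41193    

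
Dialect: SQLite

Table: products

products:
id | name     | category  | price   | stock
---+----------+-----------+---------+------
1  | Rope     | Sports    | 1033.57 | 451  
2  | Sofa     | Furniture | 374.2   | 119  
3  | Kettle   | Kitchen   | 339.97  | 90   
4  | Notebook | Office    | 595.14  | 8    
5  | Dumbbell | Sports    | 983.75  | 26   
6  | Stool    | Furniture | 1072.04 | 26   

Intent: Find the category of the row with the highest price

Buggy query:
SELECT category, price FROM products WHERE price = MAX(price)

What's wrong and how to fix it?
Bug: WHERE is evaluated per row; an aggregate over the whole table isn't defined there

Fix: Wrap MAX in a scalar subquery so WHERE compares against a single value

Corrected query:
SELECT category, price FROM products WHERE price = (SELECT MAX(price) FROM products)

Result:
category  | price  
----------+--------
Furniture | 1072.04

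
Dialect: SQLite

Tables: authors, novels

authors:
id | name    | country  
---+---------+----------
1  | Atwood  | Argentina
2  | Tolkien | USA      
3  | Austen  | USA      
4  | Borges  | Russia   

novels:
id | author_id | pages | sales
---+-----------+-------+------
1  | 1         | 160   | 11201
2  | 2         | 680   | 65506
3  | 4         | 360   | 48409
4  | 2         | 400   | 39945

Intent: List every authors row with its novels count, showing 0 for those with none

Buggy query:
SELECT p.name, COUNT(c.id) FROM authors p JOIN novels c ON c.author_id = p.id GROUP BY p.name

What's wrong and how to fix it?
Bug: An inner join excludes parents with zero children

Fix: Use LEFT JOIN so parents without children still appear (COUNT(c.id) gives 0)

Corrected query:
SELECT p.name, COUNT(c.id) FROM authors p LEFT JOIN novels c ON c.author_id = p.id GROUP BY p.name

Result:
name    | COUNT(c.id)
--------+------------
Atwood  | 1          
Austen  | 0          
Borges  | 1          
Tolkien | 2          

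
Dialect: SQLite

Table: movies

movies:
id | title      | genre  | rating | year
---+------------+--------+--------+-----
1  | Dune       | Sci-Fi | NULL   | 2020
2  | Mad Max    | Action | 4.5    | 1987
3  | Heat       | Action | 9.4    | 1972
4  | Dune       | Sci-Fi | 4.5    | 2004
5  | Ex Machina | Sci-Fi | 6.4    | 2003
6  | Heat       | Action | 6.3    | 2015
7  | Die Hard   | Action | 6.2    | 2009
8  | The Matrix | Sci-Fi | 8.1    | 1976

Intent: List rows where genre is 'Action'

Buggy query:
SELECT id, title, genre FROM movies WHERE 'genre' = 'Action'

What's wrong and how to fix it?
Bug: 'genre' in single quotes is a string literal, not the column; the comparison is literal-vs-literal and never true

Fix: Reference the column as genre without single quotes

Corrected query:
SELECT id, title, genre FROM movies WHERE genre = 'Action'

Result:
id | title    | genre 
---+----------+-------
2  | Mad Max  | Action
3  | Heat     | Action
6  | Heat     | Action
7  | Die Hard | Action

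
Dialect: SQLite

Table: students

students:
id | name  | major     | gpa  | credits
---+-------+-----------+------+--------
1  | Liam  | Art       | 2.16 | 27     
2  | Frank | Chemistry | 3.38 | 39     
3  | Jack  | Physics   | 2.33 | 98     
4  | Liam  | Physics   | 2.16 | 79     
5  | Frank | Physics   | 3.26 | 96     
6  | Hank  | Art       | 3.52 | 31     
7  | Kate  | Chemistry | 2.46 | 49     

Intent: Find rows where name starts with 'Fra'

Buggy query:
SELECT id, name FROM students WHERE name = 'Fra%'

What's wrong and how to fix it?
Bug: Wildcards only work with LIKE; '=' treats '%' as a literal character

Fix: Use LIKE for wildcard pattern matching

Corrected query:
SELECT id, name FROM students WHERE name LIKE 'Fra%'

Result:
id | name 
---+------
2  | Frank
5  | Frank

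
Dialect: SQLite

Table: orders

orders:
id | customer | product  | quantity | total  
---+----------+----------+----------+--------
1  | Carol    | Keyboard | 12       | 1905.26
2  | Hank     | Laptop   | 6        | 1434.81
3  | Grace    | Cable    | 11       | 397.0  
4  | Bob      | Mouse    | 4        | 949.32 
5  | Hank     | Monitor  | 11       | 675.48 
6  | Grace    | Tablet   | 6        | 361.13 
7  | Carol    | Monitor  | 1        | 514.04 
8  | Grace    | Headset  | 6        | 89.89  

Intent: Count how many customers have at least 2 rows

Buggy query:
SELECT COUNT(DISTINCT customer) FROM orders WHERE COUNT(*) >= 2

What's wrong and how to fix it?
Bug: WHERE filters individual rows, not groups, so a group-level COUNT is invalid there

Fix: Use a subquery that GROUPs and filters with HAVING, then count its rows

Corrected query:
SELECT COUNT(*) FROM (SELECT customer FROM orders GROUP BY customer HAVING COUNT(*) >= 2)

Result:
COUNT(*)
--------
3       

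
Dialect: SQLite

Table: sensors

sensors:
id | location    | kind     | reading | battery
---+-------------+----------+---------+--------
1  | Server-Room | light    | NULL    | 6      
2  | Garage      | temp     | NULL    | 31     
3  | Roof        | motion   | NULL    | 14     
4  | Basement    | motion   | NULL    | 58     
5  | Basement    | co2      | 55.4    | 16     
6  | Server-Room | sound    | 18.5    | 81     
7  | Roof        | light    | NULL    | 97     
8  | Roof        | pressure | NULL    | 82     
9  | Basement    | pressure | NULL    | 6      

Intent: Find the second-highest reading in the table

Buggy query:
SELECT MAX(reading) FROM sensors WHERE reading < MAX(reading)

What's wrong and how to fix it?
Bug: The inner MAX is an aggregate inside WHERE, which is not allowed

Fix: Put the inner MAX in a scalar subquery

Corrected query:
SELECT MAX(reading) FROM sensors WHERE reading < (SELECT MAX(reading) FROM sensors)

Result:
MAX(reading)
------------
18.5        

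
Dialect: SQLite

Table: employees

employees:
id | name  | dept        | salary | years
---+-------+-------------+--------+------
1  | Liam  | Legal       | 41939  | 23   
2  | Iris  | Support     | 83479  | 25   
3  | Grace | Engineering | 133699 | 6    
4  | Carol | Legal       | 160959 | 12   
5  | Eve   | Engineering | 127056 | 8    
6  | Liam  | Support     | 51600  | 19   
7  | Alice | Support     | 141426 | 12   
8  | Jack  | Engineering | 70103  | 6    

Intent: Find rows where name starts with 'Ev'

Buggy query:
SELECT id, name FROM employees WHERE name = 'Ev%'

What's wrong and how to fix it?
Bug: '=' compares the literal string including the % character; pattern matching needs LIKE

Fix: Replace '=' with LIKE so 'Ev%' is treated as a pattern

Corrected query:
SELECT id, name FROM employees WHERE name LIKE 'Ev%'

Result:
id | name
---+-----
5  | Eve 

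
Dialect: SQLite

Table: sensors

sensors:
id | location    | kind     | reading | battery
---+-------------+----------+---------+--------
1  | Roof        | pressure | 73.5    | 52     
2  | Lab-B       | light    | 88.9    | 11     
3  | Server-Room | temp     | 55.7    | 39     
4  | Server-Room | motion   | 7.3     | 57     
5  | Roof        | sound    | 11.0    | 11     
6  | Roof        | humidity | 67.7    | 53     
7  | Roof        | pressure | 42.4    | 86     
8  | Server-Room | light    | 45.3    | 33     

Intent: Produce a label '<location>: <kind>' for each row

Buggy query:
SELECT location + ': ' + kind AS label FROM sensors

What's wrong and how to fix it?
Bug: '+' is numeric addition; on text columns SQLite converts them to 0 instead of concatenating

Fix: Replace + with || to concatenate text

Corrected query:
SELECT location || ': ' || kind AS label FROM sensors

Result:
label              
-------------------
Roof: pressure     
Lab-B: light       
Server-Room: temp  
Server-Room: motion
Roof: sound        
Roof: humidity     
Roof: pressure     
Server-Room: light 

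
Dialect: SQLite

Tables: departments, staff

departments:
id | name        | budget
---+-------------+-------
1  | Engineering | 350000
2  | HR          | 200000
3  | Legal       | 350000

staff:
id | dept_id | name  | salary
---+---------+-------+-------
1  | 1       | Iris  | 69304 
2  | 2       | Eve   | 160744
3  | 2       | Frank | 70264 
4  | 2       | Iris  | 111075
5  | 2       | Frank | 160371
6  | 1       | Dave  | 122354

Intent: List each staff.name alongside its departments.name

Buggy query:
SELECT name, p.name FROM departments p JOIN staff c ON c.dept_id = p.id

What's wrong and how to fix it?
Bug: 'name' exists in both joined tables, so the database can't tell which one is meant

Fix: Prefix ambiguous columns with the table alias

Corrected query:
SELECT c.name, p.name FROM departments p JOIN staff c ON c.dept_id = p.id

Result:
name  | name       
------+------------
Iris  | Engineering
Eve   | HR         
Frank | HR         
Iris  | HR         
Frank | HR         
Dave  | Engineering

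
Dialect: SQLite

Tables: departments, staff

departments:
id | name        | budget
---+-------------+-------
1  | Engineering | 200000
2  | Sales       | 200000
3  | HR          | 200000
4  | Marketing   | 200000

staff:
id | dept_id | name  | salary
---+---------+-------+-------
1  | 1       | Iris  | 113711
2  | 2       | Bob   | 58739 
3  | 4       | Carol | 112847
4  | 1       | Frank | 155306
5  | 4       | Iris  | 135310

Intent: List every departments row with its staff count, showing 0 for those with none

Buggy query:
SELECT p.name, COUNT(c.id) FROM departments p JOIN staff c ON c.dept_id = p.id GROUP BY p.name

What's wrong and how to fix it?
Bug: INNER JOIN drops departments rows that have no matching staff rows

Fix: Use LEFT JOIN so parents without children still appear (COUNT(c.id) gives 0)

Corrected query:
SELECT p.name, COUNT(c.id) FROM departments p LEFT JOIN staff c ON c.dept_id = p.id GROUP BY p.name

Result:
name        | COUNT(c.id)
------------+------------
Engineering | 2          
HR          | 0          
Marketing   | 2          
Sales       | 1          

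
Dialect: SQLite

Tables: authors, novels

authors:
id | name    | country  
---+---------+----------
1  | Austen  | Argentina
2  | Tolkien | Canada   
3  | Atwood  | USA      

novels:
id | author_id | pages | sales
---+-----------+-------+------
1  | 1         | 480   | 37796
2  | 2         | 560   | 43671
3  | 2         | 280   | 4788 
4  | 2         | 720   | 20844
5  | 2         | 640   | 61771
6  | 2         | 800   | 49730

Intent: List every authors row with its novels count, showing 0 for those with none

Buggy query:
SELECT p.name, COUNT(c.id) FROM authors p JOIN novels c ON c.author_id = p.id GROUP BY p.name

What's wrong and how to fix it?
Bug: INNER JOIN drops authors rows that have no matching novels rows

Fix: Switch to LEFT JOIN to retain unmatched parent rows

Corrected query:
SELECT p.name, COUNT(c.id) FROM authors p LEFT JOIN novels c ON c.author_id = p.id GROUP BY p.name

Result:
name    | COUNT(c.id)
--------+------------
Atwood  | 0          
Austen  | 1          
Tolkien | 5          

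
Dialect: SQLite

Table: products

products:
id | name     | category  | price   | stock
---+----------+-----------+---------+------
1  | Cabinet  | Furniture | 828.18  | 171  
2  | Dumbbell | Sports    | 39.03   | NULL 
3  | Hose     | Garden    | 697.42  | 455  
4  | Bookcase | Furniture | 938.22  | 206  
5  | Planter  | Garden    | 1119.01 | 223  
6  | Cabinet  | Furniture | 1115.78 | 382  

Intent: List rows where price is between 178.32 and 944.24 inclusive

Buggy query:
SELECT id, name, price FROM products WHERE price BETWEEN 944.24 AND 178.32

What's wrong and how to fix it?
Bug: BETWEEN expects the lower bound first; with 944.24 AND 178.32 the range is empty

Fix: Swap the bounds so the smaller value comes first

Corrected query:
SELECT id, name, price FROM products WHERE price BETWEEN 178.32 AND 944.24

Result:
id | name     | price 
---+----------+-------
1  | Cabinet  | 828.18
3  | Hose     | 697.42
4  | Bookcase | 938.22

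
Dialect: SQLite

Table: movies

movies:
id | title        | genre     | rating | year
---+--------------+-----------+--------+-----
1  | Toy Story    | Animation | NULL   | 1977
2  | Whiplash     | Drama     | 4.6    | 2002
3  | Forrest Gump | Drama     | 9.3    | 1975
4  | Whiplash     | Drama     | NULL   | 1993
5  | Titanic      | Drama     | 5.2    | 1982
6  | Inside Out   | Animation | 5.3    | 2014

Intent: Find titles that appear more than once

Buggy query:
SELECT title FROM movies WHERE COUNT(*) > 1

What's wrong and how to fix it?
Bug: WHERE can't reference COUNT(*); aggregates are computed after WHERE

Fix: Group first, then use HAVING for the count condition

Corrected query:
SELECT title FROM movies GROUP BY title HAVING COUNT(*) > 1

Result:
title   
--------
Whiplash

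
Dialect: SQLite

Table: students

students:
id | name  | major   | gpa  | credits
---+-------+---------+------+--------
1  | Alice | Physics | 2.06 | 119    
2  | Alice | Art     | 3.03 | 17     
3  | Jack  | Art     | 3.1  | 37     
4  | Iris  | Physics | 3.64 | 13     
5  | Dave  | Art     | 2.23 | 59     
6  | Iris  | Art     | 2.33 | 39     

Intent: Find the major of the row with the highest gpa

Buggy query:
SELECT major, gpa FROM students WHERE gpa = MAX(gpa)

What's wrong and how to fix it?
Bug: WHERE is evaluated per row; an aggregate over the whole table isn't defined there

Fix: Wrap MAX in a scalar subquery so WHERE compares against a single value

Corrected query:
SELECT major, gpa FROM students WHERE gpa = (SELECT MAX(gpa) FROM students)

Result:
major   | gpa 
--------+-----
Physics | 3.64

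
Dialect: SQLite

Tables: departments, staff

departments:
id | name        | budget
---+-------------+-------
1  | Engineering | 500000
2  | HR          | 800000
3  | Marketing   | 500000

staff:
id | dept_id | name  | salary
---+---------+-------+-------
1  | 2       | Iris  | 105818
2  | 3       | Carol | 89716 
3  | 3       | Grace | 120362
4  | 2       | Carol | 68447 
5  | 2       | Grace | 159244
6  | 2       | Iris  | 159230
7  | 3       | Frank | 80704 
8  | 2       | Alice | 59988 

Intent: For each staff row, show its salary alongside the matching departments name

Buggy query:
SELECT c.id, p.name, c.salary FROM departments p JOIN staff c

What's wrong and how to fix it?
Bug: Missing join condition: each staff row is matched to all departments rows instead of just its own

Fix: Add ON c.dept_id = p.id to the JOIN

Corrected query:
SELECT c.id, p.name, c.salary FROM departments p JOIN staff c ON c.dept_id = p.id

Result:
id | name      | salary
---+-----------+-------
1  | HR        | 105818
2  | Marketing | 89716 
3  | Marketing | 120362
4  | HR        | 68447 
5  | HR        | 159244
6  | HR        | 159230
7  | Marketing | 80704 
8  | HR        | 59988 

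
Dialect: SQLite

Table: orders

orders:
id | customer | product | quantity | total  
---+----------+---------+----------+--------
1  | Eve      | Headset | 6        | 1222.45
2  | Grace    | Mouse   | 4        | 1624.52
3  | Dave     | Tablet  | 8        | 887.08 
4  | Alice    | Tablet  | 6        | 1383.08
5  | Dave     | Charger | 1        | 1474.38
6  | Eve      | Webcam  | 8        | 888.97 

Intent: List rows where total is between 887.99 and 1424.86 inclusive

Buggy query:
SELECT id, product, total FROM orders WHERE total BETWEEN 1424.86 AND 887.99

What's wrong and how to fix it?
Bug: The bounds are reversed; BETWEEN a AND b requires a <= b to match anything

Fix: Write BETWEEN 887.99 AND 1424.86

Corrected query:
SELECT id, product, total FROM orders WHERE total BETWEEN 887.99 AND 1424.86

Result:
id | product | total  
---+---------+--------
1  | Headset | 1222.45
4  | Tablet  | 1383.08
6  | Webcam  | 888.97 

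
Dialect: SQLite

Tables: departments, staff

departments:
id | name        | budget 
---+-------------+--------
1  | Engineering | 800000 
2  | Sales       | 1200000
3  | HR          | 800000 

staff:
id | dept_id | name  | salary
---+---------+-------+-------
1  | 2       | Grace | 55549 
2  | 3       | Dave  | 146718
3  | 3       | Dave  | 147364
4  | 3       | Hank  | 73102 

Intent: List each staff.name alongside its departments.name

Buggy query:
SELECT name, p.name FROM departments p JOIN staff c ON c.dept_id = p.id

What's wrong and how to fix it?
Bug: Both tables have a 'name' column; the unqualified reference is ambiguous

Fix: Prefix ambiguous columns with the table alias

Corrected query:
SELECT c.name, p.name FROM departments p JOIN staff c ON c.dept_id = p.id

Result:
name  | name 
------+------
Grace | Sales
Dave  | HR   
Dave  | HR   
Hank  | HR   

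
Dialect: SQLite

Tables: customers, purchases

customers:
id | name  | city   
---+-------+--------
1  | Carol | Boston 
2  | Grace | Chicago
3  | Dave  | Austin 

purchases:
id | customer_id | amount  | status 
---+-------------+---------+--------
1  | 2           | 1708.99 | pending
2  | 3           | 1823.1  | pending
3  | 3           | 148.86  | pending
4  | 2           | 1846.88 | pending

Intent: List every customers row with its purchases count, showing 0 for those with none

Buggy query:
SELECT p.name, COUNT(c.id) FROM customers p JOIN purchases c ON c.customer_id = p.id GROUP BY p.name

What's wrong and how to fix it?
Bug: INNER JOIN drops customers rows that have no matching purchases rows

Fix: Switch to LEFT JOIN to retain unmatched parent rows

Corrected query:
SELECT p.name, COUNT(c.id) FROM customers p LEFT JOIN purchases c ON c.customer_id = p.id GROUP BY p.name

Result:
name  | COUNT(c.id)
------+------------
Carol | 0          
Dave  | 2          
Grace | 2          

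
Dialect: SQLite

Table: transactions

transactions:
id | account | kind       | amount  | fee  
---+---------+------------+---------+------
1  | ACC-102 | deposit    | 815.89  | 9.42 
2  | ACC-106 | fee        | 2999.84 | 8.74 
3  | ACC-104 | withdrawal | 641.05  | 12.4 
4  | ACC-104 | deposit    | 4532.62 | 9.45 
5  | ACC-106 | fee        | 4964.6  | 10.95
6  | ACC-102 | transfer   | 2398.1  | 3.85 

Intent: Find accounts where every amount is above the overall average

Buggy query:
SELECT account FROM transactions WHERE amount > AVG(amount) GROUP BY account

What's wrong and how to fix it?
Bug: WHERE evaluates per row before aggregation, so AVG() is unavailable

Fix: Compute the overall average in a scalar subquery and compare each group's MIN against it in HAVING

Corrected query:
SELECT account FROM transactions GROUP BY account HAVING MIN(amount) > (SELECT AVG(amount) FROM transactions)

Result:
account
-------
ACC-106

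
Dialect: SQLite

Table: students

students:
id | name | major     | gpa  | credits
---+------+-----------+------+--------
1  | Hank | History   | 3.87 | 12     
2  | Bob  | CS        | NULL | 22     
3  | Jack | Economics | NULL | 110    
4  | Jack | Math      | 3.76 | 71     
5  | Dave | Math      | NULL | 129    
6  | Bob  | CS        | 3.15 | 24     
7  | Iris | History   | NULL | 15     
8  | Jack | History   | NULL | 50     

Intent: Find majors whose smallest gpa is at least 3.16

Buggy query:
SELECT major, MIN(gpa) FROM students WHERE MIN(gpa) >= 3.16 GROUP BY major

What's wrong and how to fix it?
Bug: MIN() in WHERE is a misuse of aggregate

Fix: Use HAVING for the per-group MIN condition

Corrected query:
SELECT major, MIN(gpa) FROM students GROUP BY major HAVING MIN(gpa) >= 3.16

Result:
major   | MIN(gpa)
--------+---------
History | 3.87    
Math    | 3.76    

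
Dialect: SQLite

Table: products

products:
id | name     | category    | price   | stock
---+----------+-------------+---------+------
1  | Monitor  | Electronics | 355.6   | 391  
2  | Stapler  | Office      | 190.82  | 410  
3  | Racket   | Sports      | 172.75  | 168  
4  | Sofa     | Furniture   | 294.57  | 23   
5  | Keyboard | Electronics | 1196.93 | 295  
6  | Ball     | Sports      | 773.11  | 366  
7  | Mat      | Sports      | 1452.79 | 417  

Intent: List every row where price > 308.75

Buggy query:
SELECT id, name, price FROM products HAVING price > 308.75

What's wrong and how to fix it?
Bug: This is a non-aggregate query (no GROUP BY, no aggregates), so in SQLite the HAVING clause is invalid here; a row-level condition belongs in WHERE

Fix: Use WHERE for row-level filtering

Corrected query:
SELECT id, name, price FROM products WHERE price > 308.75

Result:
id | name     | price  
---+----------+--------
1  | Monitor  | 355.6  
5  | Keyboard | 1196.93
6  | Ball     | 773.11 
7  | Mat      | 1452.79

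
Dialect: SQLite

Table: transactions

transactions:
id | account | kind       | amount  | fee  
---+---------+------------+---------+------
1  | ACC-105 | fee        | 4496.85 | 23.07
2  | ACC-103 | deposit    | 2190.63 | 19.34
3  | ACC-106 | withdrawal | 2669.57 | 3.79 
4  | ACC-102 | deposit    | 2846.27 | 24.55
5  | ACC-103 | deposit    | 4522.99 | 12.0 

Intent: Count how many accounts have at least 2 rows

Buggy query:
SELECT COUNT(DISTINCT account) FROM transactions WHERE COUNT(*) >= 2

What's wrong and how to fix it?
Bug: WHERE filters individual rows, not groups, so a group-level COUNT is invalid there

Fix: Use a subquery that GROUPs and filters with HAVING, then count its rows

Corrected query:
SELECT COUNT(*) FROM (SELECT account FROM transactions GROUP BY account HAVING COUNT(*) >= 2)

Result:
COUNT(*)
--------
1       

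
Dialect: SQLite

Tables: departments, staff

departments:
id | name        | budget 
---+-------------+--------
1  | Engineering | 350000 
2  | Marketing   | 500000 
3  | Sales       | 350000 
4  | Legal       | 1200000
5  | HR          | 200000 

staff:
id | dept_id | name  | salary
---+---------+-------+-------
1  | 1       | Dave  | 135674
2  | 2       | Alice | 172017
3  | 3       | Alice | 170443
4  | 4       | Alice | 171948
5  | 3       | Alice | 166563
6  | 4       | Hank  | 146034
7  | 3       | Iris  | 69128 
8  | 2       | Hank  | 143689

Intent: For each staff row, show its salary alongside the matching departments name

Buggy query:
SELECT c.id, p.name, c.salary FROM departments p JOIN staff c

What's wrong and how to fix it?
Bug: JOIN with no ON clause produces a cartesian product; every staff row pairs with every departments row

Fix: Add ON c.dept_id = p.id to the JOIN

Corrected query:
SELECT c.id, p.name, c.salary FROM departments p JOIN staff c ON c.dept_id = p.id

Result:
id | name        | salary
---+-------------+-------
1  | Engineering | 135674
2  | Marketing   | 172017
3  | Sales       | 170443
4  | Legal       | 171948
5  | Sales       | 166563
6  | Legal       | 146034
7  | Sales       | 69128 
8  | Marketing   | 143689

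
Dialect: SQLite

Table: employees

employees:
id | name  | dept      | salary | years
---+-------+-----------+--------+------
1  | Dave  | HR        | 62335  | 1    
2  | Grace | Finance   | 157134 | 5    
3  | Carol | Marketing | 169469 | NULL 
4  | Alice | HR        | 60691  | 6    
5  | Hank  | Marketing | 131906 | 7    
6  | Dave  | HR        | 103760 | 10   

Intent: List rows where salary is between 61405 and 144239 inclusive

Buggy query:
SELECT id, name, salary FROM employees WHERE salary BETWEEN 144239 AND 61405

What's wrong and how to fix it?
Bug: BETWEEN expects the lower bound first; with 144239 AND 61405 the range is empty

Fix: Swap the bounds so the smaller value comes first

Corrected query:
SELECT id, name, salary FROM employees WHERE salary BETWEEN 61405 AND 144239

Result:
id | name | salary
---+------+-------
1  | Dave | 62335 
5  | Hank | 131906
6  | Dave | 103760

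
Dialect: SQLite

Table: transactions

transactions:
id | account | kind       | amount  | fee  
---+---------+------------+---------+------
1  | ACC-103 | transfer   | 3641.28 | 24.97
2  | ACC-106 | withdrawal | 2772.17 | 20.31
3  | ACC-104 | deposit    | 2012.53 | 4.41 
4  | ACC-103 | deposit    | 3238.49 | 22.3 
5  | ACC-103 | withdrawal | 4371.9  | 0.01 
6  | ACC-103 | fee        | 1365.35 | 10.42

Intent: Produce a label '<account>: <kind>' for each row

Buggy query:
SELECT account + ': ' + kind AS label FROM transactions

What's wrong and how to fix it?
Bug: SQLite uses || for string concatenation; + coerces text to numbers (yielding 0)

Fix: Use the || operator for string concatenation

Corrected query:
SELECT account || ': ' || kind AS label FROM transactions

Result:
label              
-------------------
ACC-103: transfer  
ACC-106: withdrawal
ACC-104: deposit   
ACC-103: deposit   
ACC-103: withdrawal
ACC-103: fee       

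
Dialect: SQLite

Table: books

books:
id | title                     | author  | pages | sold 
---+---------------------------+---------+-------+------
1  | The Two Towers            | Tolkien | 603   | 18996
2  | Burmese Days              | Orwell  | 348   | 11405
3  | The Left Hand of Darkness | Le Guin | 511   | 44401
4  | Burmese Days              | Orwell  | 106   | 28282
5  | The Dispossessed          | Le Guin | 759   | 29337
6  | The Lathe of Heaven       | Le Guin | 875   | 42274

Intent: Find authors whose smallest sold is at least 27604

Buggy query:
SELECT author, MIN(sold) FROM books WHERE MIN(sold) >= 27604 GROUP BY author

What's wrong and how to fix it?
Bug: MIN() in WHERE is a misuse of aggregate

Fix: Replace WHERE with HAVING after the GROUP BY

Corrected query:
SELECT author, MIN(sold) FROM books GROUP BY author HAVING MIN(sold) >= 27604

Result:
author  | MIN(sold)
--------+----------
Le Guin | 29337    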